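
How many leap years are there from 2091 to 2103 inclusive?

2

Years divisible by 4 in [2091, 2103]: 2092, 2096, 2100.
Of these, 2100 is divisible by 100 but not 400, so not leap.
Leap years: 3 − 1 = 2.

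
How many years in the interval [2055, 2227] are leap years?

41

Years divisible by 4: 2056, 2060, …, 2224 — 43 in all.
Of these, 2100, 2200 are divisible by 100 but not 400, so not leap.
Leap years: 43 − 2 = 41.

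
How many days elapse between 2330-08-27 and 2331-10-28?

427

August 2330: 31 − 27 = 4 days remain.
Then 13 full months totalling 395 days.
October 1–28, 2331: 28 days.
Total: 4 + 395 + 28 = 427 days.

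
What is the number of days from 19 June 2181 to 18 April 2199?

From June 19, 2181 to June 19, 2198: 17 years, of which 4 contain a Feb 29 — 13×365 + 4×366 = 6209 days.
June 2198: 30 − 19 = 11 days remain.
Then 9 full months totalling 274 days.
April 1–18, 2199: 18 days.
Residual: 303 days.
Total: 6512 days.

6512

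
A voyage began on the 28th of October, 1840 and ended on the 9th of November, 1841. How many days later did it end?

377

October 1840: 31 − 28 = 3 days remain.
Then 12 full months totalling 365 days.
November 1–9, 1841: 9 days.
Total: 3 + 365 + 9 = 377 days.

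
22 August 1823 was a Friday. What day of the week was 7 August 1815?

Count forward from the earlier date (August 7, 1815) to the later (August 22, 1823):
From August 7, 1815 to August 7, 1823: 8 years, of which 2 contain a Feb 29 — 6×365 + 2×366 = 2922 days.
Within August 1823: 22 − 7 = 15 days.
Total: 2937 days.
2937 mod 7 = 4, so 4 days before Friday is Monday.

Monday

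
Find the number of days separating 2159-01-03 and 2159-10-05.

275

January 2159: 31 − 3 = 28 days remain.
Then February 2159 (28), March (31), April (30), May (31), June (30), July (31), August (31), September (30): 28 + 31 + 30 + 31 + 30 + 31 + 31 + 30 = 242 days.
October 1–5, 2159: 5 days.
Total: 28 + 242 + 5 = 275 days.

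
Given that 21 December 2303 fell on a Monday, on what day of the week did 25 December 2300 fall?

Tuesday

Count forward from the earlier date (December 25, 2300) to the later (December 21, 2303):
Day-of-year of December 25, 2300: 359.
Day-of-year of December 21, 2303: 355.
2300 has 365 days, so 365 − 359 = 6 days remain in 2300.
Full years: 2301: 365; 2302: 365. Sum = 730.
Total: 6 + 730 + 355 = 1091 days.
1091 mod 7 = 6, so 6 days before Monday is Tuesday.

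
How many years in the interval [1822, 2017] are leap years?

Years divisible by 4: 1824, 1828, …, 2016 — 49 in all.
Of these, 1900 is divisible by 100 but not 400, so not leap.
2000 is divisible by 400, so still leap.
Leap years: 49 − 1 = 48.

48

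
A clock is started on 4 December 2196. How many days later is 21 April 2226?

Day-of-year of December 4, 2196: 339.
Day-of-year of April 21, 2226: 111.
2196 has 366 days, so 366 − 339 = 27 days remain in 2196.
Full years 2197–2225: 23 common + 6 leap = 23×365 + 6×366 = 10591 days.
Total: 27 + 10591 + 111 = 10729 days.

10729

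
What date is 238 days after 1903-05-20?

1904-01-13

Count 238 days after May 20, 1903:
May 1903: 31 − 20 = 11 days remain.
Then June (30), July (31), August (31), September (30), October (31), November (30), December (31): 30 + 31 + 31 + 30 + 31 + 30 + 31 = 214 days.
January 1–13, 1904: 13 days.
Residual: 238 days.
Total: 238 days.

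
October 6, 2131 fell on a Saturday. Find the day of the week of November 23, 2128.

Count forward from the earlier date (November 23, 2128) to the later (October 6, 2131):
November 23, 2128 → November 23, 2129: 365 days.
November 23, 2129 → November 23, 2130: 365 days.
November 2130: 30 − 23 = 7 days remain.
Then 10 full months totalling 304 days.
October 1–6, 2131: 6 days.
Residual: 317 days.
Total: 1047 days.
1047 mod 7 = 4, so 4 days before Saturday is Tuesday.

Tuesday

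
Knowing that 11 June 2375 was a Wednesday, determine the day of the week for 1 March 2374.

Friday

Count forward from the earlier date (March 1, 2374) to the later (June 11, 2375):
Day-of-year of March 1, 2374: 60.
Day-of-year of June 11, 2375: 162.
2374 has 365 days, so 365 − 60 = 305 days remain in 2374.
Total: 305 + 162 = 467 days.
467 mod 7 = 5, so 5 days before Wednesday is Friday.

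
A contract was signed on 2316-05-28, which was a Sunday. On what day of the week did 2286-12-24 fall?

Count forward from the earlier date (December 24, 2286) to the later (May 28, 2316):
Day-of-year of December 24, 2286: 358.
Day-of-year of May 28, 2316: 149.
2286 has 365 days, so 365 − 358 = 7 days remain in 2286.
Full years 2287–2315: 23 common + 6 leap = 23×365 + 6×366 = 10591 days.
Total: 7 + 10591 + 149 = 10747 days.
10747 mod 7 = 2, so 2 days before Sunday is Friday.

Friday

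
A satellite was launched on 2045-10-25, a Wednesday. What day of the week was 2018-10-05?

Friday

Count forward from the earlier date (October 5, 2018) to the later (October 25, 2045):
Day-of-year of October 5, 2018: 278.
Day-of-year of October 25, 2045: 298.
2018 has 365 days, so 365 − 278 = 87 days remain in 2018.
Full years 2019–2044: 19 common + 7 leap = 19×365 + 7×366 = 9497 days.
Total: 87 + 9497 + 298 = 9882 days.
9882 mod 7 = 5, so 5 days before Wednesday is Friday.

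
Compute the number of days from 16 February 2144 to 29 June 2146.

864

February 2144: 29 − 16 = 13 days remain (2144 is a leap year, so February has 29 days).
Then 27 full months totalling 822 days.
June 1–29, 2146: 29 days.
Total: 13 + 822 + 29 = 864 days.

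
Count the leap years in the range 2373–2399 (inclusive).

6

Years divisible by 4 in [2373, 2399]: 2376, 2380, 2384, 2388, 2392, 2396.
No century exceptions apply. Count: 6.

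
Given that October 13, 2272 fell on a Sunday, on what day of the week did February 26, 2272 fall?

Monday

Count forward from the earlier date (February 26, 2272) to the later (October 13, 2272):
February 2272: 29 − 26 = 3 days remain (2272 is a leap year, so February has 29 days).
Then March (31), April (30), May (31), June (30), July (31), August (31), September (30): 31 + 30 + 31 + 30 + 31 + 31 + 30 = 214 days.
October 1–13, 2272: 13 days.
Total: 3 + 214 + 13 = 230 days.
230 mod 7 = 6, so 6 days before Sunday is Monday.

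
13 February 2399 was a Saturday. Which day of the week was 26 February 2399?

Within February 2399: 26 − 13 = 13 days.
13 mod 7 = 6, so 6 days after Saturday is Friday.

Friday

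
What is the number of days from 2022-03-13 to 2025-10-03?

Day-of-year of March 13, 2022: 72.
Day-of-year of October 3, 2025: 276.
2022 has 365 days, so 365 − 72 = 293 days remain in 2022.
Full years: 2023: 365; 2024: 366. Sum = 731.
Total: 293 + 731 + 276 = 1300 days.

1300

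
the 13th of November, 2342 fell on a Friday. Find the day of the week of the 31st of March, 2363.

Day-of-year of November 13, 2342: 317.
Day-of-year of March 31, 2363: 90.
2342 has 365 days, so 365 − 317 = 48 days remain in 2342.
Full years 2343–2362: 15 common + 5 leap = 15×365 + 5×366 = 7305 days.
Total: 48 + 7305 + 90 = 7443 days.
7443 mod 7 = 2, so 2 days after Friday is Sunday.

Sunday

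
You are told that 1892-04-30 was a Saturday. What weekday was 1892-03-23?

Wednesday

Count forward from the earlier date (March 23, 1892) to the later (April 30, 1892):
March 1892: 31 − 23 = 8 days remain.
April 1–30, 1892: 30 days.
Total: 8 + 30 = 38 days.
38 mod 7 = 3, so 3 days before Saturday is Wednesday.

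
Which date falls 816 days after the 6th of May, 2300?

the 31st of July, 2302

Count 816 days after May 6, 2300:
May 6, 2300 → May 6, 2301: 365 days.
May 6, 2301 → May 6, 2302: 365 days.
May 2302: 31 − 6 = 25 days remain.
Then June (30): 30 days.
July 1–31, 2302: 31 days.
Residual: 86 days.
Total: 816 days.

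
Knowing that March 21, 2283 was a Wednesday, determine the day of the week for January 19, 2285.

March 21, 2283 → March 21, 2284: 366 days (2284 is a leap year).
March 2284: 31 − 21 = 10 days remain.
Then 9 full months totalling 275 days.
January 1–19, 2285: 19 days.
Residual: 304 days.
Total: 670 days.
670 mod 7 = 5, so 5 days after Wednesday is Monday.

Monday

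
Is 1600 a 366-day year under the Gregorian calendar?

Yes

1600 is a leap year (divisible by 400).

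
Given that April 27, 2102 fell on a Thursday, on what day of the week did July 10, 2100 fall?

Saturday

Count forward from the earlier date (July 10, 2100) to the later (April 27, 2102):
Day-of-year of July 10, 2100: 191.
Day-of-year of April 27, 2102: 117.
2100 has 365 days, so 365 − 191 = 174 days remain in 2100.
Full years: 2101: 365. Sum = 365.
Total: 174 + 365 + 117 = 656 days.
656 mod 7 = 5, so 5 days before Thursday is Saturday.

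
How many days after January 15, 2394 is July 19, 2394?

185

January 2394: 31 − 15 = 16 days remain.
Then February 2394 (28), March (31), April (30), May (31), June (30): 28 + 31 + 30 + 31 + 30 = 150 days.
July 1–19, 2394: 19 days.
Total: 16 + 150 + 19 = 185 days.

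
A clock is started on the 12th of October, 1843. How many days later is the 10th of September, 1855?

Day-of-year of October 12, 1843: 285.
Day-of-year of September 10, 1855: 253.
1843 has 365 days, so 365 − 285 = 80 days remain in 1843.
Full years 1844–1854: 8 common + 3 leap = 8×365 + 3×366 = 4018 days.
Total: 80 + 4018 + 253 = 4351 days.

4351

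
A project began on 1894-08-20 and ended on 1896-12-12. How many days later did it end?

Day-of-year of August 20, 1894: 232.
Day-of-year of December 12, 1896: 347.
1894 has 365 days, so 365 − 232 = 133 days remain in 1894.
Full years: 1895: 365. Sum = 365.
Total: 133 + 365 + 347 = 845 days.

845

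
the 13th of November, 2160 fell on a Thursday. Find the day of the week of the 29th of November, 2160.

Saturday

Within November 2160: 29 − 13 = 16 days.
16 mod 7 = 2, so 2 days after Thursday is Saturday.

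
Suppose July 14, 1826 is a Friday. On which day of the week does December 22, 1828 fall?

Day-of-year of July 14, 1826: 195.
Day-of-year of December 22, 1828: 357.
1826 has 365 days, so 365 − 195 = 170 days remain in 1826.
Full years: 1827: 365. Sum = 365.
Total: 170 + 365 + 357 = 892 days.
892 mod 7 = 3, so 3 days after Friday is Monday.

Monday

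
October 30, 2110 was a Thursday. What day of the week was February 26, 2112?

Friday

October 2110: 31 − 30 = 1 day remains.
Then 15 full months totalling 457 days.
February 1–26, 2112: 26 days (2112 is a leap year).
Total: 1 + 457 + 26 = 484 days.
484 mod 7 = 1, so 1 day after Thursday is Friday.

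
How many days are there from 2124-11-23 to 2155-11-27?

Day-of-year of November 23, 2124: 328.
Day-of-year of November 27, 2155: 331.
2124 has 366 days, so 366 − 328 = 38 days remain in 2124.
Full years 2125–2154: 23 common + 7 leap = 23×365 + 7×366 = 10957 days.
Total: 38 + 10957 + 331 = 11326 days.

11326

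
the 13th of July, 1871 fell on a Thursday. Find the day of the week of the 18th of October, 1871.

July 1871: 31 − 13 = 18 days remain.
Then August (31), September (30): 31 + 30 = 61 days.
October 1–18, 1871: 18 days.
Total: 18 + 61 + 18 = 97 days.
97 mod 7 = 6, so 6 days after Thursday is Wednesday.

Wednesday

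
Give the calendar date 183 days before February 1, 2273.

August 2, 2272

Count 183 days before February 1, 2273:
Day-of-year of August 2, 2272: 215.
Day-of-year of February 1, 2273: 32.
2272 has 366 days, so 366 − 215 = 151 days remain in 2272.
Total: 151 + 32 = 183 days.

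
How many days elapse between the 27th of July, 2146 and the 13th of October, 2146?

July 2146: 31 − 27 = 4 days remain.
Then August (31), September (30): 31 + 30 = 61 days.
October 1–13, 2146: 13 days.
Total: 4 + 61 + 13 = 78 days.

78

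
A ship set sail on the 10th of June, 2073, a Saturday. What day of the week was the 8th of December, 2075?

Sunday

June 10, 2073 → June 10, 2074: 365 days.
June 10, 2074 → June 10, 2075: 365 days.
June 2075: 30 − 10 = 20 days remain.
Then July (31), August (31), September (30), October (31), November (30): 31 + 31 + 30 + 31 + 30 = 153 days.
December 1–8, 2075: 8 days.
Residual: 181 days.
Total: 911 days.
911 mod 7 = 1, so 1 day after Saturday is Sunday.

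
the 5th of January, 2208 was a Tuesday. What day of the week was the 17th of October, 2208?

Monday

January 2208: 31 − 5 = 26 days remain.
Then February 2208 (29), March (31), April (30), May (31), June (30), July (31), August (31), September (30): 29 + 31 + 30 + 31 + 30 + 31 + 31 + 30 = 243 days.
October 1–17, 2208: 17 days.
Total: 26 + 243 + 17 = 286 days.
286 mod 7 = 6, so 6 days after Tuesday is Monday.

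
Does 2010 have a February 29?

2010 is not a leap year.

No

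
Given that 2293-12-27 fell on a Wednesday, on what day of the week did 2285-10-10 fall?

Saturday

Count forward from the earlier date (October 10, 2285) to the later (December 27, 2293):
Day-of-year of October 10, 2285: 283.
Day-of-year of December 27, 2293: 361.
2285 has 365 days, so 365 − 283 = 82 days remain in 2285.
Full years 2286–2292: 5 common + 2 leap = 5×365 + 2×366 = 2557 days.
Total: 82 + 2557 + 361 = 3000 days.
3000 mod 7 = 4, so 4 days before Wednesday is Saturday.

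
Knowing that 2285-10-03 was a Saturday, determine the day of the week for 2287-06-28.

October 2285: 31 − 3 = 28 days remain.
Then 19 full months totalling 577 days.
June 1–28, 2287: 28 days.
Total: 28 + 577 + 28 = 633 days.
633 mod 7 = 3, so 3 days after Saturday is Tuesday.

Tuesday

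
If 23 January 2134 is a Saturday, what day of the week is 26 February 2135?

January 2134: 31 − 23 = 8 days remain.
Then 12 full months totalling 365 days.
February 1–26, 2135: 26 days (2135 is not a leap year).
Total: 8 + 365 + 26 = 399 days.
399 is a multiple of 7, so 26 February 2135 falls on the same weekday: Saturday.

Saturday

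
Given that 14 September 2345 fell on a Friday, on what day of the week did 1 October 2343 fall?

Friday

Count forward from the earlier date (October 1, 2343) to the later (September 14, 2345):
October 2343: 31 − 1 = 30 days remain.
Then 22 full months totalling 670 days.
September 1–14, 2345: 14 days.
Total: 30 + 670 + 14 = 714 days.
714 is a multiple of 7, so 1 October 2343 falls on the same weekday: Friday.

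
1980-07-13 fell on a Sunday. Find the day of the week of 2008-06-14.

Saturday

Day-of-year of July 13, 1980: 195.
Day-of-year of June 14, 2008: 166.
1980 has 366 days, so 366 − 195 = 171 days remain in 1980.
Full years 1981–2007: 21 common + 6 leap = 21×365 + 6×366 = 9861 days.
Total: 171 + 9861 + 166 = 10198 days.
10198 mod 7 = 6, so 6 days after Sunday is Saturday.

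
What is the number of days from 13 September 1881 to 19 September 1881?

Within September 1881: 19 − 13 = 6 days.

6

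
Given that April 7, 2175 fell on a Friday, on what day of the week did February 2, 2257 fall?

Monday

From April 7, 2175 to April 7, 2256: 81 years, of which 20 contain a Feb 29 — 61×365 + 20×366 = 29585 days.
(2200 is not a leap year (divisible by 100 but not 400).)
April 2256: 30 − 7 = 23 days remain.
Then 9 full months totalling 276 days.
February 1–2, 2257: 2 days (2257 is not a leap year).
Residual: 301 days.
Total: 29886 days.
29886 mod 7 = 3, so 3 days after Friday is Monday.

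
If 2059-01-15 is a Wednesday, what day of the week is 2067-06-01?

Day-of-year of January 15, 2059: 15.
Day-of-year of June 1, 2067: 152.
2059 has 365 days, so 365 − 15 = 350 days remain in 2059.
Full years 2060–2066: 5 common + 2 leap = 5×365 + 2×366 = 2557 days.
Total: 350 + 2557 + 152 = 3059 days.
3059 is a multiple of 7, so 2067-06-01 falls on the same weekday: Wednesday.

Wednesday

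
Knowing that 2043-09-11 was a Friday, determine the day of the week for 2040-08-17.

Friday

Count forward from the earlier date (August 17, 2040) to the later (September 11, 2043):
Day-of-year of August 17, 2040: 230.
Day-of-year of September 11, 2043: 254.
2040 has 366 days, so 366 − 230 = 136 days remain in 2040.
Full years: 2041: 365; 2042: 365. Sum = 730.
Total: 136 + 730 + 254 = 1120 days.
1120 is a multiple of 7, so 2040-08-17 falls on the same weekday: Friday.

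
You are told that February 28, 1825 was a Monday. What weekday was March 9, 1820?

Count forward from the earlier date (March 9, 1820) to the later (February 28, 1825):
March 9, 1820 → March 9, 1821: 365 days.
March 9, 1821 → March 9, 1822: 365 days.
March 9, 1822 → March 9, 1823: 365 days.
March 9, 1823 → March 9, 1824: 366 days (1824 is a leap year).
March 1824: 31 − 9 = 22 days remain.
Then 10 full months totalling 306 days.
February 1–28, 1825: 28 days (1825 is not a leap year).
Residual: 356 days.
Total: 1817 days.
1817 mod 7 = 4, so 4 days before Monday is Thursday.

Thursday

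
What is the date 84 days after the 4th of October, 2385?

the 27th of December, 2385

Count 84 days after October 4, 2385:
October 2385: 31 − 4 = 27 days remain.
Then November (30): 30 days.
December 1–27, 2385: 27 days.
Total: 27 + 30 + 27 = 84 days.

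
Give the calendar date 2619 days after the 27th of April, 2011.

the 28th of June, 2018

Count 2619 days after April 27, 2011:
Day-of-year of April 27, 2011: 117.
Day-of-year of June 28, 2018: 179.
2011 has 365 days, so 365 − 117 = 248 days remain in 2011.
Full years: 2012: 366; 2013: 365; 2014: 365; 2015: 365; 2016: 366; 2017: 365. Sum = 2192.
Total: 248 + 2192 + 179 = 2619 days.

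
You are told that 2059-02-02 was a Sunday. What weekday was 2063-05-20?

Day-of-year of February 2, 2059: 33.
Day-of-year of May 20, 2063: 140.
2059 has 365 days, so 365 − 33 = 332 days remain in 2059.
Full years: 2060: 366; 2061: 365; 2062: 365. Sum = 1096.
Total: 332 + 1096 + 140 = 1568 days.
1568 is a multiple of 7, so 2063-05-20 falls on the same weekday: Sunday.

Sunday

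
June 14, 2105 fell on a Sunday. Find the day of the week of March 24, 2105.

Tuesday

Count forward from the earlier date (March 24, 2105) to the later (June 14, 2105):
March 2105: 31 − 24 = 7 days remain.
Then April (30), May (31): 30 + 31 = 61 days.
June 1–14, 2105: 14 days.
Total: 7 + 61 + 14 = 82 days.
82 mod 7 = 5, so 5 days before Sunday is Tuesday.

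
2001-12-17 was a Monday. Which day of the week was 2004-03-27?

Saturday

December 17, 2001 → December 17, 2002: 365 days.
December 17, 2002 → December 17, 2003: 365 days.
December 2003: 31 − 17 = 14 days remain.
Then January (31), February 2004 (29): 31 + 29 = 60 days.
March 1–27, 2004: 27 days.
Residual: 101 days.
Total: 831 days.
831 mod 7 = 5, so 5 days after Monday is Saturday.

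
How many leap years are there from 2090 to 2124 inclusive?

8

Years divisible by 4 in [2090, 2124]: 2092, 2096, 2100, 2104, 2108, 2112, 2116, 2120, 2124.
Of these, 2100 is divisible by 100 but not 400, so not leap.
Leap years: 9 − 1 = 8.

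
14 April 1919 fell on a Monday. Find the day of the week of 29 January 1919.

Count forward from the earlier date (January 29, 1919) to the later (April 14, 1919):
January 1919: 31 − 29 = 2 days remain.
Then February 1919 (28), March (31): 28 + 31 = 59 days.
April 1–14, 1919: 14 days.
Total: 2 + 59 + 14 = 75 days.
75 mod 7 = 5, so 5 days before Monday is Wednesday.

Wednesday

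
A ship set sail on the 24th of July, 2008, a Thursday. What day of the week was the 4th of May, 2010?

July 2008: 31 − 24 = 7 days remain.
Then 21 full months totalling 638 days.
May 1–4, 2010: 4 days.
Total: 7 + 638 + 4 = 649 days.
649 mod 7 = 5, so 5 days after Thursday is Tuesday.

Tuesday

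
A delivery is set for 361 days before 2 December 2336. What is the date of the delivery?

7 December 2335

Count 361 days before December 2, 2336:
Day-of-year of December 7, 2335: 341.
Day-of-year of December 2, 2336: 337.
2335 has 365 days, so 365 − 341 = 24 days remain in 2335.
Total: 24 + 337 = 361 days.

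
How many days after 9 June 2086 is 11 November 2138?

19147

From June 9, 2086 to June 9, 2138: 52 years, of which 12 contain a Feb 29 — 40×365 + 12×366 = 18992 days.
(2100 is not a leap year (divisible by 100 but not 400).)
June 2138: 30 − 9 = 21 days remain.
Then July (31), August (31), September (30), October (31): 31 + 31 + 30 + 31 = 123 days.
November 1–11, 2138: 11 days.
Residual: 155 days.
Total: 19147 days.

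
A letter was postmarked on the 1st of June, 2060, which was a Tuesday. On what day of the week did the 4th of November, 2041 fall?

Count forward from the earlier date (November 4, 2041) to the later (June 1, 2060):
Day-of-year of November 4, 2041: 308.
Day-of-year of June 1, 2060: 153.
2041 has 365 days, so 365 − 308 = 57 days remain in 2041.
Full years 2042–2059: 14 common + 4 leap = 14×365 + 4×366 = 6574 days.
Total: 57 + 6574 + 153 = 6784 days.
6784 mod 7 = 1, so 1 day before Tuesday is Monday.

Monday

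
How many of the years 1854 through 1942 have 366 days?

Years divisible by 4: 1856, 1860, …, 1940 — 22 in all.
Of these, 1900 is divisible by 100 but not 400, so not leap.
Leap years: 22 − 1 = 21.

21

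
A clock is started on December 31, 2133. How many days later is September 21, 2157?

From December 31, 2133 to December 31, 2156: 23 years, of which 6 contain a Feb 29 — 17×365 + 6×366 = 8401 days.
December 2156: 31 − 31 = 0 days remain.
Then January (31), February 2157 (28), March (31), April (30), May (31), June (30), July (31), August (31): 31 + 28 + 31 + 30 + 31 + 30 + 31 + 31 = 243 days.
September 1–21, 2157: 21 days.
Residual: 264 days.
Total: 8665 days.

8665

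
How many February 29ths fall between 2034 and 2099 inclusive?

16

Years divisible by 4: 2036, 2040, …, 2096 — 16 in all.
No century exceptions apply. Count: 16.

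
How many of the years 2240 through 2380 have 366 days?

Years divisible by 4: 2240, 2244, …, 2380 — 36 in all.
Of these, 2300 is divisible by 100 but not 400, so not leap.
Leap years: 36 − 1 = 35.

35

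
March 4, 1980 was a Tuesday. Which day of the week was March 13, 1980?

Thursday

Within March 1980: 13 − 4 = 9 days.
9 mod 7 = 2, so 2 days after Tuesday is Thursday.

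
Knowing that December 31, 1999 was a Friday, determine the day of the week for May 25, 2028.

Thursday

Day-of-year of December 31, 1999: 365.
Day-of-year of May 25, 2028: 146.
1999 has 365 days, so 365 − 365 = 0 days remain in 1999.
Full years 2000–2027: 21 common + 7 leap = 21×365 + 7×366 = 10227 days.
Total: 0 + 10227 + 146 = 10373 days.
10373 mod 7 = 6, so 6 days after Friday is Thursday.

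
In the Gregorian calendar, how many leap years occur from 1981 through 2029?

Years divisible by 4 in [1981, 2029]: 1984, 1988, 1992, 1996, 2000, 2004, 2008, 2012, 2016, 2020, 2024, 2028.
2000 is divisible by 400, so still leap.
No century exceptions apply. Count: 12.

12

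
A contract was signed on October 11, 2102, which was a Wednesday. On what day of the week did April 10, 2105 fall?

Friday

Day-of-year of October 11, 2102: 284.
Day-of-year of April 10, 2105: 100.
2102 has 365 days, so 365 − 284 = 81 days remain in 2102.
Full years: 2103: 365; 2104: 366. Sum = 731.
Total: 81 + 731 + 100 = 912 days.
912 mod 7 = 2, so 2 days after Wednesday is Friday.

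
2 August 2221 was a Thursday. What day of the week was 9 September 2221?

August 2221: 31 − 2 = 29 days remain.
September 1–9, 2221: 9 days.
Total: 29 + 9 = 38 days.
38 mod 7 = 3, so 3 days after Thursday is Sunday.

Sunday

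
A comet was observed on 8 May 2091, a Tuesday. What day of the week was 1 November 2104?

Saturday

From May 8, 2091 to May 8, 2104: 13 years, of which 3 contain a Feb 29 — 10×365 + 3×366 = 4748 days.
(2100 is not a leap year (divisible by 100 but not 400).)
May 2104: 31 − 8 = 23 days remain.
Then June (30), July (31), August (31), September (30), October (31): 30 + 31 + 31 + 30 + 31 = 153 days.
November 1, 2104: 1 day.
Residual: 177 days.
Total: 4925 days.
4925 mod 7 = 4, so 4 days after Tuesday is Saturday.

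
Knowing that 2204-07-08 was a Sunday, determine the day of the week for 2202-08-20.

Friday

Count forward from the earlier date (August 20, 2202) to the later (July 8, 2204):
August 20, 2202 → August 20, 2203: 365 days.
August 2203: 31 − 20 = 11 days remain.
Then 10 full months totalling 304 days.
July 1–8, 2204: 8 days.
Residual: 323 days.
Total: 688 days.
688 mod 7 = 2, so 2 days before Sunday is Friday.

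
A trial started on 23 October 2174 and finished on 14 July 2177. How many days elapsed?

995

Day-of-year of October 23, 2174: 296.
Day-of-year of July 14, 2177: 195.
2174 has 365 days, so 365 − 296 = 69 days remain in 2174.
Full years: 2175: 365; 2176: 366. Sum = 731.
Total: 69 + 731 + 195 = 995 days.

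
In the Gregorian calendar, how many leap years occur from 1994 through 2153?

39

Years divisible by 4: 1996, 2000, …, 2152 — 40 in all.
Of these, 2100 is divisible by 100 but not 400, so not leap.
2000 is divisible by 400, so still leap.
Leap years: 40 − 1 = 39.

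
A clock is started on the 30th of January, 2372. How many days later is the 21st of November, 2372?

296

January 2372: 31 − 30 = 1 day remains.
Then 9 full months totalling 274 days.
November 1–21, 2372: 21 days.
Total: 1 + 274 + 21 = 296 days.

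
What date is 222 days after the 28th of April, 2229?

the 6th of December, 2229

Count 222 days after April 28, 2229:
April 2229: 30 − 28 = 2 days remain.
Then May (31), June (30), July (31), August (31), September (30), October (31), November (30): 31 + 30 + 31 + 31 + 30 + 31 + 30 = 214 days.
December 1–6, 2229: 6 days.
Total: 2 + 214 + 6 = 222 days.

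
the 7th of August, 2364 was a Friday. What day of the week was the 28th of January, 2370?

Wednesday

Day-of-year of August 7, 2364: 220.
Day-of-year of January 28, 2370: 28.
2364 has 366 days, so 366 − 220 = 146 days remain in 2364.
Full years: 2365: 365; 2366: 365; 2367: 365; 2368: 366; 2369: 365. Sum = 1826.
Total: 146 + 1826 + 28 = 2000 days.
2000 mod 7 = 5, so 5 days after Friday is Wednesday.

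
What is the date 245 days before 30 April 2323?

28 August 2322

Count 245 days before April 30, 2323:
August 2322: 31 − 28 = 3 days remain.
Then September (30), October (31), November (30), December (31), January (31), February 2323 (28), March (31): 30 + 31 + 30 + 31 + 31 + 28 + 31 = 212 days.
April 1–30, 2323: 30 days.
Total: 3 + 212 + 30 = 245 days.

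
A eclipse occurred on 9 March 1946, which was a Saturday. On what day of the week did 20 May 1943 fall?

Thursday

Count forward from the earlier date (May 20, 1943) to the later (March 9, 1946):
May 20, 1943 → May 20, 1944: 366 days (1944 is a leap year).
May 20, 1944 → May 20, 1945: 365 days.
May 1945: 31 − 20 = 11 days remain.
Then 9 full months totalling 273 days.
March 1–9, 1946: 9 days.
Residual: 293 days.
Total: 1024 days.
1024 mod 7 = 2, so 2 days before Saturday is Thursday.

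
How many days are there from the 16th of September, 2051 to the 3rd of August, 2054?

1052

September 16, 2051 → September 16, 2052: 366 days (2052 is a leap year).
September 16, 2052 → September 16, 2053: 365 days.
September 2053: 30 − 16 = 14 days remain.
Then 10 full months totalling 304 days.
August 1–3, 2054: 3 days.
Residual: 321 days.
Total: 1052 days.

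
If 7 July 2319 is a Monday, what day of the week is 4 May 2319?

Sunday

Count forward from the earlier date (May 4, 2319) to the later (July 7, 2319):
May 2319: 31 − 4 = 27 days remain.
Then June (30): 30 days.
July 1–7, 2319: 7 days.
Total: 27 + 30 + 7 = 64 days.
64 mod 7 = 1, so 1 day before Monday is Sunday.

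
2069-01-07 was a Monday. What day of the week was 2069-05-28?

January 2069: 31 − 7 = 24 days remain.
Then February 2069 (28), March (31), April (30): 28 + 31 + 30 = 89 days.
May 1–28, 2069: 28 days.
Total: 24 + 89 + 28 = 141 days.
141 mod 7 = 1, so 1 day after Monday is Tuesday.

Tuesday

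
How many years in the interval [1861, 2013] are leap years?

37

Years divisible by 4: 1864, 1868, …, 2012 — 38 in all.
Of these, 1900 is divisible by 100 but not 400, so not leap.
2000 is divisible by 400, so still leap.
Leap years: 38 − 1 = 37.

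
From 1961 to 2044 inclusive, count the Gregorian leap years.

Years divisible by 4: 1964, 1968, …, 2044 — 21 in all.
2000 is divisible by 400, so still leap.
No century exceptions apply. Count: 21.

21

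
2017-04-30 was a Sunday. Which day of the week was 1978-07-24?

Monday

Count forward from the earlier date (July 24, 1978) to the later (April 30, 2017):
From July 24, 1978 to July 24, 2016: 38 years, of which 10 contain a Feb 29 — 28×365 + 10×366 = 13880 days.
(2000 is a leap year (divisible by 400).)
July 2016: 31 − 24 = 7 days remain.
Then August (31), September (30), October (31), November (30), December (31), January (31), February 2017 (28), March (31): 31 + 30 + 31 + 30 + 31 + 31 + 28 + 31 = 243 days.
April 1–30, 2017: 30 days.
Residual: 280 days.
Total: 14160 days.
14160 mod 7 = 6, so 6 days before Sunday is Monday.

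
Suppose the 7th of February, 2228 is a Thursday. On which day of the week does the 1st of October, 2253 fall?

Day-of-year of February 7, 2228: 38.
Day-of-year of October 1, 2253: 274.
2228 has 366 days, so 366 − 38 = 328 days remain in 2228.
Full years 2229–2252: 18 common + 6 leap = 18×365 + 6×366 = 8766 days.
Total: 328 + 8766 + 274 = 9368 days.
9368 mod 7 = 2, so 2 days after Thursday is Saturday.

Saturday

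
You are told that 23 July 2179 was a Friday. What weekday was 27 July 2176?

Saturday

Count forward from the earlier date (July 27, 2176) to the later (July 23, 2179):
Day-of-year of July 27, 2176: 209.
Day-of-year of July 23, 2179: 204.
2176 has 366 days, so 366 − 209 = 157 days remain in 2176.
Full years: 2177: 365; 2178: 365. Sum = 730.
Total: 157 + 730 + 204 = 1091 days.
1091 mod 7 = 6, so 6 days before Friday is Saturday.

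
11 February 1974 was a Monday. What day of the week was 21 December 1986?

Sunday

Day-of-year of February 11, 1974: 42.
Day-of-year of December 21, 1986: 355.
1974 has 365 days, so 365 − 42 = 323 days remain in 1974.
Full years 1975–1985: 8 common + 3 leap = 8×365 + 3×366 = 4018 days.
Total: 323 + 4018 + 355 = 4696 days.
4696 mod 7 = 6, so 6 days after Monday is Sunday.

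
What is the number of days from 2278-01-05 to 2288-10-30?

3951

Day-of-year of January 5, 2278: 5.
Day-of-year of October 30, 2288: 304.
2278 has 365 days, so 365 − 5 = 360 days remain in 2278.
Full years 2279–2287: 7 common + 2 leap = 7×365 + 2×366 = 3287 days.
Total: 360 + 3287 + 304 = 3951 days.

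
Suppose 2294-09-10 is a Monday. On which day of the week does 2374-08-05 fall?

From September 10, 2294 to September 10, 2373: 79 years, of which 19 contain a Feb 29 — 60×365 + 19×366 = 28854 days.
(2300 is not a leap year (divisible by 100 but not 400).)
September 2373: 30 − 10 = 20 days remain.
Then 10 full months totalling 304 days.
August 1–5, 2374: 5 days.
Residual: 329 days.
Total: 29183 days.
29183 is a multiple of 7, so 2374-08-05 falls on the same weekday: Monday.

Monday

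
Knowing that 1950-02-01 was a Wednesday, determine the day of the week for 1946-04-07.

Sunday

Count forward from the earlier date (April 7, 1946) to the later (February 1, 1950):
April 7, 1946 → April 7, 1947: 365 days.
April 7, 1947 → April 7, 1948: 366 days (1948 is a leap year).
April 7, 1948 → April 7, 1949: 365 days.
April 1949: 30 − 7 = 23 days remain.
Then 9 full months totalling 276 days.
February 1, 1950: 1 day (1950 is not a leap year).
Residual: 300 days.
Total: 1396 days.
1396 mod 7 = 3, so 3 days before Wednesday is Sunday.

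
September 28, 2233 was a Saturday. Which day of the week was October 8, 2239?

Tuesday

Day-of-year of September 28, 2233: 271.
Day-of-year of October 8, 2239: 281.
2233 has 365 days, so 365 − 271 = 94 days remain in 2233.
Full years: 2234: 365; 2235: 365; 2236: 366; 2237: 365; 2238: 365. Sum = 1826.
Total: 94 + 1826 + 281 = 2201 days.
2201 mod 7 = 3, so 3 days after Saturday is Tuesday.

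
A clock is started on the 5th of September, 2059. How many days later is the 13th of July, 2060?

Day-of-year of September 5, 2059: 248.
Day-of-year of July 13, 2060: 195.
2059 has 365 days, so 365 − 248 = 117 days remain in 2059.
Total: 117 + 195 = 312 days.

312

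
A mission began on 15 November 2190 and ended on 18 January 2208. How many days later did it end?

6272

From November 15, 2190 to November 15, 2207: 17 years, of which 3 contain a Feb 29 — 14×365 + 3×366 = 6208 days.
(2200 is not a leap year (divisible by 100 but not 400).)
November 2207: 30 − 15 = 15 days remain.
Then December (31): 31 days.
January 1–18, 2208: 18 days.
Residual: 64 days.
Total: 6272 days.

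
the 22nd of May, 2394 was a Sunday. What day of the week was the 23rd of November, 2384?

Count forward from the earlier date (November 23, 2384) to the later (May 22, 2394):
From November 23, 2384 to November 23, 2393: 9 years, of which 2 contain a Feb 29 — 7×365 + 2×366 = 3287 days.
November 2393: 30 − 23 = 7 days remain.
Then December (31), January (31), February 2394 (28), March (31), April (30): 31 + 31 + 28 + 31 + 30 = 151 days.
May 1–22, 2394: 22 days.
Residual: 180 days.
Total: 3467 days.
3467 mod 7 = 2, so 2 days before Sunday is Friday.

Friday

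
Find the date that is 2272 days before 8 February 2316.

19 November 2309

Count 2272 days before February 8, 2316:
Day-of-year of November 19, 2309: 323.
Day-of-year of February 8, 2316: 39.
2309 has 365 days, so 365 − 323 = 42 days remain in 2309.
Full years: 2310: 365; 2311: 365; 2312: 366; 2313: 365; 2314: 365; 2315: 365. Sum = 2191.
Total: 42 + 2191 + 39 = 2272 days.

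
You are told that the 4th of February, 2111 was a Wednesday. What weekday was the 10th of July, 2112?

Day-of-year of February 4, 2111: 35.
Day-of-year of July 10, 2112: 192.
2111 has 365 days, so 365 − 35 = 330 days remain in 2111.
Total: 330 + 192 = 522 days.
522 mod 7 = 4, so 4 days after Wednesday is Sunday.

Sunday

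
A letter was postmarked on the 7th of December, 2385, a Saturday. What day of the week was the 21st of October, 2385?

Monday

Count forward from the earlier date (October 21, 2385) to the later (December 7, 2385):
October 2385: 31 − 21 = 10 days remain.
Then November (30): 30 days.
December 1–7, 2385: 7 days.
Total: 10 + 30 + 7 = 47 days.
47 mod 7 = 5, so 5 days before Saturday is Monday.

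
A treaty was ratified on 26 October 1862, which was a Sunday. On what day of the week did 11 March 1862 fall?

Count forward from the earlier date (March 11, 1862) to the later (October 26, 1862):
March 1862: 31 − 11 = 20 days remain.
Then April (30), May (31), June (30), July (31), August (31), September (30): 30 + 31 + 30 + 31 + 31 + 30 = 183 days.
October 1–26, 1862: 26 days.
Total: 20 + 183 + 26 = 229 days.
229 mod 7 = 5, so 5 days before Sunday is Tuesday.

Tuesday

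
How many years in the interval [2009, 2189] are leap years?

44

Years divisible by 4: 2012, 2016, …, 2188 — 45 in all.
Of these, 2100 is divisible by 100 but not 400, so not leap.
Leap years: 45 − 1 = 44.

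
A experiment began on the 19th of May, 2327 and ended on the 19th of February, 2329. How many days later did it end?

May 19, 2327 → May 19, 2328: 366 days (2328 is a leap year).
May 2328: 31 − 19 = 12 days remain.
Then June (30), July (31), August (31), September (30), October (31), November (30), December (31), January (31): 30 + 31 + 31 + 30 + 31 + 30 + 31 + 31 = 245 days.
February 1–19, 2329: 19 days (2329 is not a leap year).
Residual: 276 days.
Total: 642 days.

642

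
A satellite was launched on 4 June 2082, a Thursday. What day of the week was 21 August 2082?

Friday

June 2082: 30 − 4 = 26 days remain.
Then July (31): 31 days.
August 1–21, 2082: 21 days.
Total: 26 + 31 + 21 = 78 days.
78 mod 7 = 1, so 1 day after Thursday is Friday.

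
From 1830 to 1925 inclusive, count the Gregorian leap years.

Years divisible by 4: 1832, 1836, …, 1924 — 24 in all.
Of these, 1900 is divisible by 100 but not 400, so not leap.
Leap years: 24 − 1 = 23.

23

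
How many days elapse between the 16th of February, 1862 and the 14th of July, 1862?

February 1862: 28 − 16 = 12 days remain (1862 is not a leap year, so February has 28 days).
Then March (31), April (30), May (31), June (30): 31 + 30 + 31 + 30 = 122 days.
July 1–14, 1862: 14 days.
Total: 12 + 122 + 14 = 148 days.

148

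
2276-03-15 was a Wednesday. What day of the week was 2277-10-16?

Tuesday

March 15, 2276 → March 15, 2277: 365 days.
March 2277: 31 − 15 = 16 days remain.
Then April (30), May (31), June (30), July (31), August (31), September (30): 30 + 31 + 30 + 31 + 31 + 30 = 183 days.
October 1–16, 2277: 16 days.
Residual: 215 days.
Total: 580 days.
580 mod 7 = 6, so 6 days after Wednesday is Tuesday.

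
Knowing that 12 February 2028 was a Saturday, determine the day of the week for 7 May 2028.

February 2028: 29 − 12 = 17 days remain (2028 is a leap year, so February has 29 days).
Then March (31), April (30): 31 + 30 = 61 days.
May 1–7, 2028: 7 days.
Total: 17 + 61 + 7 = 85 days.
85 mod 7 = 1, so 1 day after Saturday is Sunday.

Sunday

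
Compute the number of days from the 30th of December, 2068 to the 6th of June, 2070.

523

Day-of-year of December 30, 2068: 365.
Day-of-year of June 6, 2070: 157.
2068 has 366 days, so 366 − 365 = 1 days remain in 2068.
Full years: 2069: 365. Sum = 365.
Total: 1 + 365 + 157 = 523 days.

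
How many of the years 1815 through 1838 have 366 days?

Years divisible by 4 in [1815, 1838]: 1816, 1820, 1824, 1828, 1832, 1836.
No century exceptions apply. Count: 6.

6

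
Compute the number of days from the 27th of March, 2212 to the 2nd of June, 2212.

March 2212: 31 − 27 = 4 days remain.
Then April (30), May (31): 30 + 31 = 61 days.
June 1–2, 2212: 2 days.
Total: 4 + 61 + 2 = 67 days.

67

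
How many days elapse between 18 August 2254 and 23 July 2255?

339

Day-of-year of August 18, 2254: 230.
Day-of-year of July 23, 2255: 204.
2254 has 365 days, so 365 − 230 = 135 days remain in 2254.
Total: 135 + 204 = 339 days.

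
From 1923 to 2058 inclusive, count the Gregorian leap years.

34

Years divisible by 4: 1924, 1928, …, 2056 — 34 in all.
2000 is divisible by 400, so still leap.
No century exceptions apply. Count: 34.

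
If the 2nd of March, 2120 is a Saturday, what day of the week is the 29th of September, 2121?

Monday

Day-of-year of March 2, 2120: 62.
Day-of-year of September 29, 2121: 272.
2120 has 366 days, so 366 − 62 = 304 days remain in 2120.
Total: 304 + 272 = 576 days.
576 mod 7 = 2, so 2 days after Saturday is Monday.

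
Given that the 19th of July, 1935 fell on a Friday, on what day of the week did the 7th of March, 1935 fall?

Count forward from the earlier date (March 7, 1935) to the later (July 19, 1935):
March 1935: 31 − 7 = 24 days remain.
Then April (30), May (31), June (30): 30 + 31 + 30 = 91 days.
July 1–19, 1935: 19 days.
Total: 24 + 91 + 19 = 134 days.
134 mod 7 = 1, so 1 day before Friday is Thursday.

Thursday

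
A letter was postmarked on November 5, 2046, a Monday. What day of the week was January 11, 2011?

Tuesday

Count forward from the earlier date (January 11, 2011) to the later (November 5, 2046):
Day-of-year of January 11, 2011: 11.
Day-of-year of November 5, 2046: 309.
2011 has 365 days, so 365 − 11 = 354 days remain in 2011.
Full years 2012–2045: 25 common + 9 leap = 25×365 + 9×366 = 12419 days.
Total: 354 + 12419 + 309 = 13082 days.
13082 mod 7 = 6, so 6 days before Monday is Tuesday.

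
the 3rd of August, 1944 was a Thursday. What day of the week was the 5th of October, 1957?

From August 3, 1944 to August 3, 1957: 13 years, of which 3 contain a Feb 29 — 10×365 + 3×366 = 4748 days.
August 1957: 31 − 3 = 28 days remain.
Then September (30): 30 days.
October 1–5, 1957: 5 days.
Residual: 63 days.
Total: 4811 days.
4811 mod 7 = 2, so 2 days after Thursday is Saturday.

Saturday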